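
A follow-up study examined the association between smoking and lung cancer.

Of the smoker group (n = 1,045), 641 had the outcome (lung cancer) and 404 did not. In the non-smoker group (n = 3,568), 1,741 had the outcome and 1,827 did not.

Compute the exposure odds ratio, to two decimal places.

1.67

From the description: a = 641, b = 404, c = 1741, d = 1827.
OR = (a·d)/(b·c) = (641 × 1827) / (404 × 1741) = 1171107 / 703364 = 1.66501
The odds of lung cancer are about 1.67 times as high in the smoker group.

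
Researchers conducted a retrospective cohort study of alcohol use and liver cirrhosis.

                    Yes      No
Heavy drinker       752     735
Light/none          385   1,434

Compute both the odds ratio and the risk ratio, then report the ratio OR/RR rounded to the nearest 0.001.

Cells: a = 752, b = 735, c = 385, d = 1434.
OR = (752·1434)/(735·385) = 1078368/282975 = 3.81082
Risk in exposed = 752/1487 = 0.50572; risk in unexposed = 385/1819 = 0.21165; RR = 2.38934
OR/RR = 3.81082 / 2.38934 = 1.59492
The outcome is not rare, so the OR lies further from 1 than the RR.

1.595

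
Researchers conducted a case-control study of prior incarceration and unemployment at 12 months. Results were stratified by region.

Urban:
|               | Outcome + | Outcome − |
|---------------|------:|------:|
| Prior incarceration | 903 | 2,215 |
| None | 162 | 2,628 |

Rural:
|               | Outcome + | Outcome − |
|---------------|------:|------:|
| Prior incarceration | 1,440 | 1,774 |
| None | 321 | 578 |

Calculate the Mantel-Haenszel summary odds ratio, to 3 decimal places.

3.032

OR_MH = Σ(aᵢdᵢ/nᵢ) / Σ(bᵢcᵢ/nᵢ), where nᵢ is the stratum total.
Stratum 1 (Urban): n = 5908; a·d/n = 903·2628/5908 = 401.6730; b·c/n = 2215·162/5908 = 60.7363
Stratum 2 (Rural): n = 4113; a·d/n = 1440·578/4113 = 202.3632; b·c/n = 1774·321/4113 = 138.4522
OR_MH = (401.6730 + 202.3632) / (60.7363 + 138.4522) = 604.0362 / 199.1885 = 3.03249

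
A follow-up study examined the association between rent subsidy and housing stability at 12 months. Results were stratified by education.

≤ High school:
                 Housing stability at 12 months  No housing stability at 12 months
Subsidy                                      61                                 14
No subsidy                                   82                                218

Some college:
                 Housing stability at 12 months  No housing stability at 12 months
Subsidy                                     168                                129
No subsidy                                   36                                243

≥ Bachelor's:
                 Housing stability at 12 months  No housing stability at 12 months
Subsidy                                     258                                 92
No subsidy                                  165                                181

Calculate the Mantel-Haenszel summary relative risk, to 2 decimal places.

RR_MH = Σ(aᵢ·n₀ᵢ/nᵢ) / Σ(cᵢ·n₁ᵢ/nᵢ), with n₁ᵢ = aᵢ+bᵢ (exposed), n₀ᵢ = cᵢ+dᵢ (unexposed), nᵢ = n₁ᵢ+n₀ᵢ.
Stratum 1 (≤ High school): n₁ = 75, n₀ = 300, n = 375; a·n₀/n = 61·300/375 = 48.8000; c·n₁/n = 82·75/375 = 16.4000
Stratum 2 (Some college): n₁ = 297, n₀ = 279, n = 576; a·n₀/n = 168·279/576 = 81.3750; c·n₁/n = 36·297/576 = 18.5625
Stratum 3 (≥ Bachelor's): n₁ = 350, n₀ = 346, n = 696; a·n₀/n = 258·346/696 = 128.2586; c·n₁/n = 165·350/696 = 82.9741
RR_MH = (48.8000 + 81.3750 + 128.2586) / (16.4000 + 18.5625 + 82.9741) = 258.4336 / 117.9366 = 2.19129

2.19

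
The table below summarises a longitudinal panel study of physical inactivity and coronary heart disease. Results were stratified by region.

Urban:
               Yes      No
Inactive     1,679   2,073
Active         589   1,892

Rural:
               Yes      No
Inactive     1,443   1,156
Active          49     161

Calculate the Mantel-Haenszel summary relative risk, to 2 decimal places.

1.94

RR_MH = Σ(aᵢ·n₀ᵢ/nᵢ) / Σ(cᵢ·n₁ᵢ/nᵢ), with n₁ᵢ = aᵢ+bᵢ (exposed), n₀ᵢ = cᵢ+dᵢ (unexposed), nᵢ = n₁ᵢ+n₀ᵢ.
Stratum 1 (Urban): n₁ = 3752, n₀ = 2481, n = 6233; a·n₀/n = 1679·2481/6233 = 668.3137; c·n₁/n = 589·3752/6233 = 354.5529
Stratum 2 (Rural): n₁ = 2599, n₀ = 210, n = 2809; a·n₀/n = 1443·210/2809 = 107.8782; c·n₁/n = 49·2599/2809 = 45.3368
RR_MH = (668.3137 + 107.8782) / (354.5529 + 45.3368) = 776.1919 / 399.8896 = 1.94102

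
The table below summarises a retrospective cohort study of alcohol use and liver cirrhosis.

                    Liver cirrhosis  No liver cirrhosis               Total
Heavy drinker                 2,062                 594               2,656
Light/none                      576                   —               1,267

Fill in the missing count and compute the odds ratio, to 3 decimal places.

4.164

The missing cell is in the unexposed row: 1267 − 576 = 691.
So a = 2062, b = 594, c = 576, d = 691.
OR = (a·d)/(b·c) = (2062 × 691) / (594 × 576) = 1424842 / 342144 = 4.16445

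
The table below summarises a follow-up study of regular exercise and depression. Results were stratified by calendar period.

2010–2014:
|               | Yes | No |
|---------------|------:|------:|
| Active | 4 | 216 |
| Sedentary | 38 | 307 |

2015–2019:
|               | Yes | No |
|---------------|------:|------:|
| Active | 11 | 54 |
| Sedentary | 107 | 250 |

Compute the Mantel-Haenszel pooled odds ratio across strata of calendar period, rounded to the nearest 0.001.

OR_MH = Σ(aᵢdᵢ/nᵢ) / Σ(bᵢcᵢ/nᵢ), where nᵢ is the stratum total.
Stratum 1 (2010–2014): n = 565; a·d/n = 4·307/565 = 2.1735; b·c/n = 216·38/565 = 14.5274
Stratum 2 (2015–2019): n = 422; a·d/n = 11·250/422 = 6.5166; b·c/n = 54·107/422 = 13.6919
OR_MH = (2.1735 + 6.5166) / (14.5274 + 13.6919) = 8.6900 / 28.2194 = 0.30795

0.308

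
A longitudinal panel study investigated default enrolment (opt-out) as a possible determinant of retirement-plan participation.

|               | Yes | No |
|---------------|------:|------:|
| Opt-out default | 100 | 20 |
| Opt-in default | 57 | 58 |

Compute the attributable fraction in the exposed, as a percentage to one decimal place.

Cells: a = 100, b = 20, c = 57, d = 58.
Risk in exposed = 100/120 = 0.83333; risk in unexposed = 57/115 = 0.49565.
RR = 0.83333/0.49565 = 1.68129
AR% = (RR − 1)/RR × 100 = (1.68129 − 1)/1.68129 × 100 = 40.5217%

40.5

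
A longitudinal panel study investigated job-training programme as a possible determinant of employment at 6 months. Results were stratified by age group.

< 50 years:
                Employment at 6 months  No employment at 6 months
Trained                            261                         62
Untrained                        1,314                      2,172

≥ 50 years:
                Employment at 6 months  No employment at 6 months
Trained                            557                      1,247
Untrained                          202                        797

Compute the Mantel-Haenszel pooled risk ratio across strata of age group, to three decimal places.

1.812

RR_MH = Σ(aᵢ·n₀ᵢ/nᵢ) / Σ(cᵢ·n₁ᵢ/nᵢ), with n₁ᵢ = aᵢ+bᵢ (exposed), n₀ᵢ = cᵢ+dᵢ (unexposed), nᵢ = n₁ᵢ+n₀ᵢ.
Stratum 1 (< 50 years): n₁ = 323, n₀ = 3486, n = 3809; a·n₀/n = 261·3486/3809 = 238.8674; c·n₁/n = 1314·323/3809 = 111.4261
Stratum 2 (≥ 50 years): n₁ = 1804, n₀ = 999, n = 2803; a·n₀/n = 557·999/2803 = 198.5169; c·n₁/n = 202·1804/2803 = 130.0064
RR_MH = (238.8674 + 198.5169) / (111.4261 + 130.0064) = 437.3844 / 241.4325 = 1.81162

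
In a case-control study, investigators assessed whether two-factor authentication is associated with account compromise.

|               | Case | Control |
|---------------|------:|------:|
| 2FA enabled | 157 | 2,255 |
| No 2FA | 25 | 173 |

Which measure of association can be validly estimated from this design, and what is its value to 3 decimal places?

Cells: a = 157, b = 2255, c = 25, d = 173.
This is a case-control study: participants were sampled on outcome status, so risks in the source population cannot be estimated directly — relative risk is not valid here. The odds ratio is the appropriate measure.
OR = (a·d)/(b·c) = (157 × 173) / (2255 × 25) = 27161 / 56375 = 0.48179

0.482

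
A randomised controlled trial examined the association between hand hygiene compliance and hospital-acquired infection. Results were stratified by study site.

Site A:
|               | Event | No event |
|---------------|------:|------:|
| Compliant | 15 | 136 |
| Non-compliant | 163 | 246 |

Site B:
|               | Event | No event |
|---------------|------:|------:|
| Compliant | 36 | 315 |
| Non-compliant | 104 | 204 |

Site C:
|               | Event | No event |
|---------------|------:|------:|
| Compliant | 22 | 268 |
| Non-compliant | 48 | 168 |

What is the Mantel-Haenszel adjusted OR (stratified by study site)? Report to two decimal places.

0.22

OR_MH = Σ(aᵢdᵢ/nᵢ) / Σ(bᵢcᵢ/nᵢ), where nᵢ is the stratum total.
Stratum 1 (Site A): n = 560; a·d/n = 15·246/560 = 6.5893; b·c/n = 136·163/560 = 39.5857
Stratum 2 (Site B): n = 659; a·d/n = 36·204/659 = 11.1442; b·c/n = 315·104/659 = 49.7117
Stratum 3 (Site C): n = 506; a·d/n = 22·168/506 = 7.3043; b·c/n = 268·48/506 = 25.4229
OR_MH = (6.5893 + 11.1442 + 7.3043) / (39.5857 + 49.7117 + 25.4229) = 25.0378 / 114.7203 = 0.21825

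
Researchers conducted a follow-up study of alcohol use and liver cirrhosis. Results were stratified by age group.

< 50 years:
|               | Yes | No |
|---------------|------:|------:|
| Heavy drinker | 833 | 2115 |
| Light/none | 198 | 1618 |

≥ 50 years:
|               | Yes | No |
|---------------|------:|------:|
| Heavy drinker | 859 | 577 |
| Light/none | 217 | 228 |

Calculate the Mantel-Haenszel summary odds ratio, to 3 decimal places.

2.506

OR_MH = Σ(aᵢdᵢ/nᵢ) / Σ(bᵢcᵢ/nᵢ), where nᵢ is the stratum total.
Stratum 1 (< 50 years): n = 4764; a·d/n = 833·1618/4764 = 282.9123; b·c/n = 2115·198/4764 = 87.9030
Stratum 2 (≥ 50 years): n = 1881; a·d/n = 859·228/1881 = 104.1212; b·c/n = 577·217/1881 = 66.5651
OR_MH = (282.9123 + 104.1212) / (87.9030 + 66.5651) = 387.0335 / 154.4681 = 2.50559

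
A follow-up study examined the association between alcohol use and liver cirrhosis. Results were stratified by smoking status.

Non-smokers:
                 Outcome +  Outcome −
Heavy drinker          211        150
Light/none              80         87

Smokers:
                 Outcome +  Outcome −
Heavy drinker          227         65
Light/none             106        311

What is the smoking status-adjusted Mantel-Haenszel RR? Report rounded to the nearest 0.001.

2.036

RR_MH = Σ(aᵢ·n₀ᵢ/nᵢ) / Σ(cᵢ·n₁ᵢ/nᵢ), with n₁ᵢ = aᵢ+bᵢ (exposed), n₀ᵢ = cᵢ+dᵢ (unexposed), nᵢ = n₁ᵢ+n₀ᵢ.
Stratum 1 (Non-smokers): n₁ = 361, n₀ = 167, n = 528; a·n₀/n = 211·167/528 = 66.7367; c·n₁/n = 80·361/528 = 54.6970
Stratum 2 (Smokers): n₁ = 292, n₀ = 417, n = 709; a·n₀/n = 227·417/709 = 133.5106; c·n₁/n = 106·292/709 = 43.6559
RR_MH = (66.7367 + 133.5106) / (54.6970 + 43.6559) = 200.2473 / 98.3528 = 2.03601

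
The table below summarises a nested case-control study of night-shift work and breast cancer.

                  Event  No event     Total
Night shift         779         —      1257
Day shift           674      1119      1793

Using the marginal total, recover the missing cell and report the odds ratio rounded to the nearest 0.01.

The missing cell is in the exposed row: 1257 − 779 = 478.
So a = 779, b = 478, c = 674, d = 1119.
OR = (a·d)/(b·c) = (779 × 1119) / (478 × 674) = 871701 / 322172 = 2.70570

2.71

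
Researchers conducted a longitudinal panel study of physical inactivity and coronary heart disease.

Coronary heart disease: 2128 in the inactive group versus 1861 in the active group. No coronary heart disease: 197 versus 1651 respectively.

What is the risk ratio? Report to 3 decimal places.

From the description: a = 2128, b = 197, c = 1861, d = 1651.
Risk in exposed = 2128/2325 = 0.91527; risk in unexposed = 1861/3512 = 0.52990.
RR = 0.91527 / 0.52990 = 1.72726
The risk among the exposed is 1.73 times that among the unexposed.

1.727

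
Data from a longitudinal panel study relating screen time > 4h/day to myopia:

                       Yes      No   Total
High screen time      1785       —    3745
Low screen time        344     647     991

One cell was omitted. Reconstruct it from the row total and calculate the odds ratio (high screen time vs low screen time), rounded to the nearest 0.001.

1.713

The missing cell is in the exposed row: 3745 − 1785 = 1960.
So a = 1785, b = 1960, c = 344, d = 647.
OR = (a·d)/(b·c) = (1785 × 647) / (1960 × 344) = 1154895 / 674240 = 1.71288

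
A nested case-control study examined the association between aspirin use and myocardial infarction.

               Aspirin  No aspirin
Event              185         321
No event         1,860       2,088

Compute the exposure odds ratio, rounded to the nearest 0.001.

Reading the table with exposure as columns: a = 185 (Aspirin, case), b = 1860 (Aspirin, non-case), c = 321 (No aspirin, case), d = 2088.
OR = (a·d)/(b·c) = (185 × 2088) / (1860 × 321) = 386280 / 597060 = 0.64697
Exposure is associated with lower odds of myocardial infarction (OR = 0.65 < 1).

0.647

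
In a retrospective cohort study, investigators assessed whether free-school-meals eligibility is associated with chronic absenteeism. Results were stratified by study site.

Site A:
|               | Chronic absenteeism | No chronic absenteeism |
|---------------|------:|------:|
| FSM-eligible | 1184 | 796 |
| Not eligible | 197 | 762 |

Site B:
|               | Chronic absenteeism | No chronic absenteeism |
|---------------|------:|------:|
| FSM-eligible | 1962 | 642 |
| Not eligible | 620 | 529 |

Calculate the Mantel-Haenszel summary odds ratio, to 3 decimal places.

3.660

OR_MH = Σ(aᵢdᵢ/nᵢ) / Σ(bᵢcᵢ/nᵢ), where nᵢ is the stratum total.
Stratum 1 (Site A): n = 2939; a·d/n = 1184·762/2939 = 306.9779; b·c/n = 796·197/2939 = 53.3556
Stratum 2 (Site B): n = 3753; a·d/n = 1962·529/3753 = 276.5516; b·c/n = 642·620/3753 = 106.0592
OR_MH = (306.9779 + 276.5516) / (53.3556 + 106.0592) = 583.5294 / 159.4147 = 3.66045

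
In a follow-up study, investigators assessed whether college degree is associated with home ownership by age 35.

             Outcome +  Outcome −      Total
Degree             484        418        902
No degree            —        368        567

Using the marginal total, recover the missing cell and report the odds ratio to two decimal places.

2.14

The missing cell is in the unexposed row: 567 − 368 = 199.
So a = 484, b = 418, c = 199, d = 368.
OR = (a·d)/(b·c) = (484 × 368) / (418 × 199) = 178112 / 83182 = 2.14123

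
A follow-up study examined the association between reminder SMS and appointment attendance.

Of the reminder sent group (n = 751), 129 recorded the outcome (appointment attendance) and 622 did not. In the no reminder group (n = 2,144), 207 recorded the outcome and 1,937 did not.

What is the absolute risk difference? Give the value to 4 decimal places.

From the description: a = 129, b = 622, c = 207, d = 1937.
Risk in exposed = 129/751 = 0.171771; risk in unexposed = 207/2144 = 0.096549.
Risk difference = 0.171771 − 0.096549 = 0.075222

0.0752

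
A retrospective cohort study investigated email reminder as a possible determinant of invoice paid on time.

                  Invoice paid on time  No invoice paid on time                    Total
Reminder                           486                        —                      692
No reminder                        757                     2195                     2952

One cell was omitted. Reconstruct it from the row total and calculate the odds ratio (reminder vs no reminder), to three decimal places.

The missing cell is in the exposed row: 692 − 486 = 206.
So a = 486, b = 206, c = 757, d = 2195.
OR = (a·d)/(b·c) = (486 × 2195) / (206 × 757) = 1066770 / 155942 = 6.84081

6.841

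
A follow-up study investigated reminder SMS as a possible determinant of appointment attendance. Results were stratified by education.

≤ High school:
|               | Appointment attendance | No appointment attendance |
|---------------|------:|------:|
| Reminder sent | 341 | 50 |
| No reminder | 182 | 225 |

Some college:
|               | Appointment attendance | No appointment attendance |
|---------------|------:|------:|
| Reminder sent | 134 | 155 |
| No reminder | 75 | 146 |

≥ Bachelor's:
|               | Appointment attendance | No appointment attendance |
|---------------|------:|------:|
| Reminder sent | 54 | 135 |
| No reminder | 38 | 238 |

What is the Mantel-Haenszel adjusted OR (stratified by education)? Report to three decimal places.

OR_MH = Σ(aᵢdᵢ/nᵢ) / Σ(bᵢcᵢ/nᵢ), where nᵢ is the stratum total.
Stratum 1 (≤ High school): n = 798; a·d/n = 341·225/798 = 96.1466; b·c/n = 50·182/798 = 11.4035
Stratum 2 (Some college): n = 510; a·d/n = 134·146/510 = 38.3608; b·c/n = 155·75/510 = 22.7941
Stratum 3 (≥ Bachelor's): n = 465; a·d/n = 54·238/465 = 27.6387; b·c/n = 135·38/465 = 11.0323
OR_MH = (96.1466 + 38.3608 + 27.6387) / (11.4035 + 22.7941 + 11.0323) = 162.1461 / 45.2299 = 3.58493

3.585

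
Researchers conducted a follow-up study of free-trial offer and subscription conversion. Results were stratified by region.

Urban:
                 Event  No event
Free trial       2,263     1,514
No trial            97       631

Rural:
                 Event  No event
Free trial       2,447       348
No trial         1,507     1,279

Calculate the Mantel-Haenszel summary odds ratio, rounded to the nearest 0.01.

OR_MH = Σ(aᵢdᵢ/nᵢ) / Σ(bᵢcᵢ/nᵢ), where nᵢ is the stratum total.
Stratum 1 (Urban): n = 4505; a·d/n = 2263·631/4505 = 316.9707; b·c/n = 1514·97/4505 = 32.5989
Stratum 2 (Rural): n = 5581; a·d/n = 2447·1279/5581 = 560.7800; b·c/n = 348·1507/5581 = 93.9681
OR_MH = (316.9707 + 560.7800) / (32.5989 + 93.9681) = 877.7507 / 126.5670 = 6.93507

6.94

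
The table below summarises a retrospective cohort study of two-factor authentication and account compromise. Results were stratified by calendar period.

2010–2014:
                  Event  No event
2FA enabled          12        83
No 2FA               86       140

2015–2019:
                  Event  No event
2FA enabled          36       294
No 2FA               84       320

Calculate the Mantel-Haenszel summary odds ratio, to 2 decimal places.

OR_MH = Σ(aᵢdᵢ/nᵢ) / Σ(bᵢcᵢ/nᵢ), where nᵢ is the stratum total.
Stratum 1 (2010–2014): n = 321; a·d/n = 12·140/321 = 5.2336; b·c/n = 83·86/321 = 22.2368
Stratum 2 (2015–2019): n = 734; a·d/n = 36·320/734 = 15.6948; b·c/n = 294·84/734 = 33.6458
OR_MH = (5.2336 + 15.6948) / (22.2368 + 33.6458) = 20.9285 / 55.8825 = 0.37451

0.37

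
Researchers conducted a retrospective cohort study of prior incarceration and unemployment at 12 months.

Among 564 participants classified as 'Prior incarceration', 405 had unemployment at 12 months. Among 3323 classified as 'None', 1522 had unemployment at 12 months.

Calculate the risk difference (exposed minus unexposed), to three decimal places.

From the description: a = 405, b = 159, c = 1522, d = 1801.
Risk in exposed = 405/564 = 0.718085; risk in unexposed = 1522/3323 = 0.458020.
Risk difference = 0.718085 − 0.458020 = 0.260065

0.260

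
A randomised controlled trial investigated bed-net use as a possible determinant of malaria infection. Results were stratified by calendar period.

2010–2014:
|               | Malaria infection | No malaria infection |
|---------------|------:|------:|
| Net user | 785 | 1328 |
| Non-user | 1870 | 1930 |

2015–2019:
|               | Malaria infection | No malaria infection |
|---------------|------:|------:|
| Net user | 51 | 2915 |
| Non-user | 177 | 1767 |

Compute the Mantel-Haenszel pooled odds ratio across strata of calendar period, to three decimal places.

OR_MH = Σ(aᵢdᵢ/nᵢ) / Σ(bᵢcᵢ/nᵢ), where nᵢ is the stratum total.
Stratum 1 (2010–2014): n = 5913; a·d/n = 785·1930/5913 = 256.2236; b·c/n = 1328·1870/5913 = 419.9831
Stratum 2 (2015–2019): n = 4910; a·d/n = 51·1767/4910 = 18.3538; b·c/n = 2915·177/4910 = 105.0825
OR_MH = (256.2236 + 18.3538) / (419.9831 + 105.0825) = 274.5773 / 525.0656 = 0.52294

0.523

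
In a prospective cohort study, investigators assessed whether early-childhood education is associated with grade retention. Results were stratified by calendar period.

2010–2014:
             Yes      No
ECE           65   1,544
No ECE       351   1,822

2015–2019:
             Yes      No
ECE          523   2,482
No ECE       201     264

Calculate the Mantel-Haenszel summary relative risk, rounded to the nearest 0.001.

RR_MH = Σ(aᵢ·n₀ᵢ/nᵢ) / Σ(cᵢ·n₁ᵢ/nᵢ), with n₁ᵢ = aᵢ+bᵢ (exposed), n₀ᵢ = cᵢ+dᵢ (unexposed), nᵢ = n₁ᵢ+n₀ᵢ.
Stratum 1 (2010–2014): n₁ = 1609, n₀ = 2173, n = 3782; a·n₀/n = 65·2173/3782 = 37.3466; c·n₁/n = 351·1609/3782 = 149.3281
Stratum 2 (2015–2019): n₁ = 3005, n₀ = 465, n = 3470; a·n₀/n = 523·465/3470 = 70.0850; c·n₁/n = 201·3005/3470 = 174.0648
RR_MH = (37.3466 + 70.0850) / (149.3281 + 174.0648) = 107.4317 / 323.3930 = 0.33220

0.332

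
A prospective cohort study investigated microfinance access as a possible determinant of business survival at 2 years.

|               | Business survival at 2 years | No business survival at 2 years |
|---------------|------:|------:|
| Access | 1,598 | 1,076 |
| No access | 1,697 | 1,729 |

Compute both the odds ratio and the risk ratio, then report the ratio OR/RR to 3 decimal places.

Cells: a = 1598, b = 1076, c = 1697, d = 1729.
OR = (1598·1729)/(1076·1697) = 2762942/1825972 = 1.51313
Risk in exposed = 1598/2674 = 0.59761; risk in unexposed = 1697/3426 = 0.49533; RR = 1.20648
OR/RR = 1.51313 / 1.20648 = 1.25417
The outcome is not rare, so the OR lies further from 1 than the RR.

1.254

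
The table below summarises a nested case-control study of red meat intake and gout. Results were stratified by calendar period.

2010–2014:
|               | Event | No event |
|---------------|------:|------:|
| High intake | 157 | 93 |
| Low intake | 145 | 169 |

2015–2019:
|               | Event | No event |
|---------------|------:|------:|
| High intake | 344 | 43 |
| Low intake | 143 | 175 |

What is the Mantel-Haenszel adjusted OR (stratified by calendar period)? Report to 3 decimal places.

OR_MH = Σ(aᵢdᵢ/nᵢ) / Σ(bᵢcᵢ/nᵢ), where nᵢ is the stratum total.
Stratum 1 (2010–2014): n = 564; a·d/n = 157·169/564 = 47.0443; b·c/n = 93·145/564 = 23.9096
Stratum 2 (2015–2019): n = 705; a·d/n = 344·175/705 = 85.3901; b·c/n = 43·143/705 = 8.7220
OR_MH = (47.0443 + 85.3901) / (23.9096 + 8.7220) = 132.4344 / 32.6316 = 4.05848

4.058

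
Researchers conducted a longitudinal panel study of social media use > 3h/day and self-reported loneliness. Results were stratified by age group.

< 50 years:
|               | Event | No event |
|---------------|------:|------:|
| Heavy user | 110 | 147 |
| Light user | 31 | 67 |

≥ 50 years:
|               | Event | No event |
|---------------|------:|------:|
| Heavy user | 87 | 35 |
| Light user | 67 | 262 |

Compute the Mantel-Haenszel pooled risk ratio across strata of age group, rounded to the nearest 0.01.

RR_MH = Σ(aᵢ·n₀ᵢ/nᵢ) / Σ(cᵢ·n₁ᵢ/nᵢ), with n₁ᵢ = aᵢ+bᵢ (exposed), n₀ᵢ = cᵢ+dᵢ (unexposed), nᵢ = n₁ᵢ+n₀ᵢ.
Stratum 1 (< 50 years): n₁ = 257, n₀ = 98, n = 355; a·n₀/n = 110·98/355 = 30.3662; c·n₁/n = 31·257/355 = 22.4423
Stratum 2 (≥ 50 years): n₁ = 122, n₀ = 329, n = 451; a·n₀/n = 87·329/451 = 63.4656; c·n₁/n = 67·122/451 = 18.1242
RR_MH = (30.3662 + 63.4656) / (22.4423 + 18.1242) = 93.8318 / 40.5664 = 2.31304

2.31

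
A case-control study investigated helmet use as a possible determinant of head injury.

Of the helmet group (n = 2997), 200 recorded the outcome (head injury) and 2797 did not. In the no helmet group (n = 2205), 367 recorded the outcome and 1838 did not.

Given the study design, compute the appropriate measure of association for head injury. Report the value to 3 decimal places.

0.358

From the description: a = 200, b = 2797, c = 367, d = 1838.
This is a case-control study: participants were sampled on outcome status, so risks in the source population cannot be estimated directly — relative risk is not valid here. The odds ratio is the appropriate measure.
OR = (a·d)/(b·c) = (200 × 1838) / (2797 × 367) = 367600 / 1026499 = 0.35811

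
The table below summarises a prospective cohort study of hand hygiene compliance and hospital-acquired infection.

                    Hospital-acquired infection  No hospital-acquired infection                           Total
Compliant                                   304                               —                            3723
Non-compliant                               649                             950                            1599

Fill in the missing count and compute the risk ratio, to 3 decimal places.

The missing cell is in the exposed row: 3723 − 304 = 3419.
So a = 304, b = 3419, c = 649, d = 950.
RR = [a/(a+b)] / [c/(c+d)] = (304/3723) / (649/1599) = 0.08165/0.40588 = 0.20118

0.201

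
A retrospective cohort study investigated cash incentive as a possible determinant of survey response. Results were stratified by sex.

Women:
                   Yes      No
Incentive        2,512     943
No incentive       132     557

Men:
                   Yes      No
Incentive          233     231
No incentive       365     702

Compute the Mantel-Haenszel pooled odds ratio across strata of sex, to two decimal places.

5.22

OR_MH = Σ(aᵢdᵢ/nᵢ) / Σ(bᵢcᵢ/nᵢ), where nᵢ is the stratum total.
Stratum 1 (Women): n = 4144; a·d/n = 2512·557/4144 = 337.6409; b·c/n = 943·132/4144 = 30.0376
Stratum 2 (Men): n = 1531; a·d/n = 233·702/1531 = 106.8361; b·c/n = 231·365/1531 = 55.0718
OR_MH = (337.6409 + 106.8361) / (30.0376 + 55.0718) = 444.4770 / 85.1095 = 5.22241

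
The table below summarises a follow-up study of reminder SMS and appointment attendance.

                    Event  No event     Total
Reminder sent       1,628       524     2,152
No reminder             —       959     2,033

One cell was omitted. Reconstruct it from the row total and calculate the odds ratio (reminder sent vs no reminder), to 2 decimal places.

The missing cell is in the unexposed row: 2033 − 959 = 1074.
So a = 1628, b = 524, c = 1074, d = 959.
OR = (a·d)/(b·c) = (1628 × 959) / (524 × 1074) = 1561252 / 562776 = 2.77420

2.77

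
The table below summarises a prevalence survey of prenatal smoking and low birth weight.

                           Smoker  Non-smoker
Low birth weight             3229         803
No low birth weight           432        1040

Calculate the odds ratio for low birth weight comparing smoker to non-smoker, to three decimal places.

Reading the table with exposure as columns: a = 3229 (Smoker, case), b = 432 (Smoker, non-case), c = 803 (Non-smoker, case), d = 1040.
OR = (a·d)/(b·c) = (3229 × 1040) / (432 × 803) = 3358160 / 346896 = 9.68060
The odds of low birth weight are about 9.68 times as high in the smoker group.

9.681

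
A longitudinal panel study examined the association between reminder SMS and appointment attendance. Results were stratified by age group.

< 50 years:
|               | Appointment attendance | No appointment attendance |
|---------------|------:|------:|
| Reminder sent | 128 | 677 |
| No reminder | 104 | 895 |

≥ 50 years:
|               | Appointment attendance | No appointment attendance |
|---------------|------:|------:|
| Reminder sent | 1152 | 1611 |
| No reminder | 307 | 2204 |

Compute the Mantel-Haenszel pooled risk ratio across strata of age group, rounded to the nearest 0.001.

2.989

RR_MH = Σ(aᵢ·n₀ᵢ/nᵢ) / Σ(cᵢ·n₁ᵢ/nᵢ), with n₁ᵢ = aᵢ+bᵢ (exposed), n₀ᵢ = cᵢ+dᵢ (unexposed), nᵢ = n₁ᵢ+n₀ᵢ.
Stratum 1 (< 50 years): n₁ = 805, n₀ = 999, n = 1804; a·n₀/n = 128·999/1804 = 70.8825; c·n₁/n = 104·805/1804 = 46.4080
Stratum 2 (≥ 50 years): n₁ = 2763, n₀ = 2511, n = 5274; a·n₀/n = 1152·2511/5274 = 548.4778; c·n₁/n = 307·2763/5274 = 160.8345
RR_MH = (70.8825 + 548.4778) / (46.4080 + 160.8345) = 619.3603 / 207.2425 = 2.98858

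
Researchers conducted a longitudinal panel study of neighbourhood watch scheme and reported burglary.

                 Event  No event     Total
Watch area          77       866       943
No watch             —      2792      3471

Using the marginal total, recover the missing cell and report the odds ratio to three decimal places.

0.366

The missing cell is in the unexposed row: 3471 − 2792 = 679.
So a = 77, b = 866, c = 679, d = 2792.
OR = (a·d)/(b·c) = (77 × 2792) / (866 × 679) = 214984 / 588014 = 0.36561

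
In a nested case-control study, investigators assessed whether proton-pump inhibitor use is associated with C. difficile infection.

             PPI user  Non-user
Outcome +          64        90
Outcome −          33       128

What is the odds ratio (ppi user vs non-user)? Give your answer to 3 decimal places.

Reading the table with exposure as columns: a = 64 (PPI user, case), b = 33 (PPI user, non-case), c = 90 (Non-user, case), d = 128.
OR = (a·d)/(b·c) = (64 × 128) / (33 × 90) = 8192 / 2970 = 2.75825
The odds of C. difficile infection are about 2.76 times as high in the ppi user group.

2.758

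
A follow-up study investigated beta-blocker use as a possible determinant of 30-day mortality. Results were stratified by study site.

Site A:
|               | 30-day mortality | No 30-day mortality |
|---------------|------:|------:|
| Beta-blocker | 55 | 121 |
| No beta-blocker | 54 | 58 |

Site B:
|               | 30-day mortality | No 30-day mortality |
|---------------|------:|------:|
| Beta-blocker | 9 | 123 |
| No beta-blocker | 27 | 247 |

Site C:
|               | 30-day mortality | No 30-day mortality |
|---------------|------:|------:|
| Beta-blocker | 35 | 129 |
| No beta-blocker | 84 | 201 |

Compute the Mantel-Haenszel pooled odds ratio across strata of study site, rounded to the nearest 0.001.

OR_MH = Σ(aᵢdᵢ/nᵢ) / Σ(bᵢcᵢ/nᵢ), where nᵢ is the stratum total.
Stratum 1 (Site A): n = 288; a·d/n = 55·58/288 = 11.0764; b·c/n = 121·54/288 = 22.6875
Stratum 2 (Site B): n = 406; a·d/n = 9·247/406 = 5.4754; b·c/n = 123·27/406 = 8.1798
Stratum 3 (Site C): n = 449; a·d/n = 35·201/449 = 15.6682; b·c/n = 129·84/449 = 24.1336
OR_MH = (11.0764 + 5.4754 + 15.6682) / (22.6875 + 8.1798 + 24.1336) = 32.2199 / 55.0009 = 0.58581

0.586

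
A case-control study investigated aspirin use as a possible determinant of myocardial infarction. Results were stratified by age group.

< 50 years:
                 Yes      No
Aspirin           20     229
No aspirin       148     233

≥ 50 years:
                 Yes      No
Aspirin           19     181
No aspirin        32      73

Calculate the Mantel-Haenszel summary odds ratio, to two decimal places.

OR_MH = Σ(aᵢdᵢ/nᵢ) / Σ(bᵢcᵢ/nᵢ), where nᵢ is the stratum total.
Stratum 1 (< 50 years): n = 630; a·d/n = 20·233/630 = 7.3968; b·c/n = 229·148/630 = 53.7968
Stratum 2 (≥ 50 years): n = 305; a·d/n = 19·73/305 = 4.5475; b·c/n = 181·32/305 = 18.9902
OR_MH = (7.3968 + 4.5475) / (53.7968 + 18.9902) = 11.9444 / 72.7870 = 0.16410

0.16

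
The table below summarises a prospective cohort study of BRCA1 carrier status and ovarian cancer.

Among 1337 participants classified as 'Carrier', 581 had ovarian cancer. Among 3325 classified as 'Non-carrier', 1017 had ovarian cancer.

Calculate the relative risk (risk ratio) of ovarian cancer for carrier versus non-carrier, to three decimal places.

From the description: a = 581, b = 756, c = 1017, d = 2308.
Risk in exposed = 581/1337 = 0.43455; risk in unexposed = 1017/3325 = 0.30586.
RR = 0.43455 / 0.30586 = 1.42074
The risk among the exposed is 1.42 times that among the unexposed.

1.421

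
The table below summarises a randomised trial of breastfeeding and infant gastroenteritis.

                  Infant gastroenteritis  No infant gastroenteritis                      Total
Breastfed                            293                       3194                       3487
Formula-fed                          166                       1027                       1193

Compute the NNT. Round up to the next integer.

Risk in treated group = 293/3487 = 0.08403; risk in control = 166/1193 = 0.13915.
Absolute risk reduction = 0.13915 − 0.08403 = 0.05512
NNT = 1 / ARR = 1 / 0.05512 = 18.143 → round up → 19

19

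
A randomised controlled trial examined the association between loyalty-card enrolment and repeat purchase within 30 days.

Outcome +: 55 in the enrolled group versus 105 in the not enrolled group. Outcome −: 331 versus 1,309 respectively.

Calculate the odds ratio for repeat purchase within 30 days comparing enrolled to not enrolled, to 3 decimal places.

From the description: a = 55, b = 331, c = 105, d = 1309.
OR = (a·d)/(b·c) = (55 × 1309) / (331 × 105) = 71995 / 34755 = 2.07150
The odds of repeat purchase within 30 days are about 2.07 times as high in the enrolled group.

2.072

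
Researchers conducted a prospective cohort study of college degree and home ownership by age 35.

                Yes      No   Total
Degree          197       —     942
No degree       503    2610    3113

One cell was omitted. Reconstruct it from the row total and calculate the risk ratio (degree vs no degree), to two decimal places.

The missing cell is in the exposed row: 942 − 197 = 745.
So a = 197, b = 745, c = 503, d = 2610.
RR = [a/(a+b)] / [c/(c+d)] = (197/942) / (503/3113) = 0.20913/0.16158 = 1.29427

1.29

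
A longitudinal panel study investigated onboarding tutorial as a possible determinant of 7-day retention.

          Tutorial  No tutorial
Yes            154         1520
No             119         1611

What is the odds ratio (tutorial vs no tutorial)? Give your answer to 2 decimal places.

1.37

Reading the table with exposure as columns: a = 154 (Tutorial, case), b = 119 (Tutorial, non-case), c = 1520 (No tutorial, case), d = 1611.
OR = (a·d)/(b·c) = (154 × 1611) / (119 × 1520) = 248094 / 180880 = 1.37159
The odds of 7-day retention are about 1.37 times as high in the tutorial group.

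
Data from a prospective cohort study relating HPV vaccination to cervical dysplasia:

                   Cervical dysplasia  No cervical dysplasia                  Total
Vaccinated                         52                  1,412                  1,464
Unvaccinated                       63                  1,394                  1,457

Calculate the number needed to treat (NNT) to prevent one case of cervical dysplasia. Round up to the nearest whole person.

130

Risk in treated group = 52/1464 = 0.03552; risk in control = 63/1457 = 0.04324.
Absolute risk reduction = 0.04324 − 0.03552 = 0.00772
NNT = 1 / ARR = 1 / 0.00772 = 129.527 → round up → 130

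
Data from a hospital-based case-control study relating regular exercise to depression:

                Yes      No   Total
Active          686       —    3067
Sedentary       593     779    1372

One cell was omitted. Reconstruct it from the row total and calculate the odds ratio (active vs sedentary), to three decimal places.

0.378

The missing cell is in the exposed row: 3067 − 686 = 2381.
So a = 686, b = 2381, c = 593, d = 779.
OR = (a·d)/(b·c) = (686 × 779) / (2381 × 593) = 534394 / 1411933 = 0.37848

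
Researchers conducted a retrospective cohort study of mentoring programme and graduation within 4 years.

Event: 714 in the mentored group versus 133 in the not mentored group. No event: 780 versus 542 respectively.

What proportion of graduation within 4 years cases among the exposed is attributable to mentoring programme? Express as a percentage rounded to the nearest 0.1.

From the description: a = 714, b = 780, c = 133, d = 542.
Risk in exposed = 714/1494 = 0.47791; risk in unexposed = 133/675 = 0.19704.
RR = 0.47791/0.19704 = 2.42549
AR% = (RR − 1)/RR × 100 = (2.42549 − 1)/2.42549 × 100 = 58.7712%

58.8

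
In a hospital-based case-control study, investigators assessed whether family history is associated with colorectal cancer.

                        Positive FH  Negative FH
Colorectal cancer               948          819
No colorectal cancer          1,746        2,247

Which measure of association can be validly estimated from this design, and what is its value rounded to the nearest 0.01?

1.49

Reading the table with exposure as columns: a = 948 (Positive FH, case), b = 1746 (Positive FH, non-case), c = 819 (Negative FH, case), d = 2247.
This is a hospital-based case-control study: participants were sampled on outcome status, so risks in the source population cannot be estimated directly — relative risk is not valid here. The odds ratio is the appropriate measure.
OR = (a·d)/(b·c) = (948 × 2247) / (1746 × 819) = 2130156 / 1429974 = 1.48965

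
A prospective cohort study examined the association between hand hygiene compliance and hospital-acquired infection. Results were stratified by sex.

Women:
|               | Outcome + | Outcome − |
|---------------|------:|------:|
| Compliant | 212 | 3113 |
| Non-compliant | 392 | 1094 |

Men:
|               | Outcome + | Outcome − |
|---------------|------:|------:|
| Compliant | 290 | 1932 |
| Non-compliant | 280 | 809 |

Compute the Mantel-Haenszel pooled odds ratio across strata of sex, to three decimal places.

OR_MH = Σ(aᵢdᵢ/nᵢ) / Σ(bᵢcᵢ/nᵢ), where nᵢ is the stratum total.
Stratum 1 (Women): n = 4811; a·d/n = 212·1094/4811 = 48.2079; b·c/n = 3113·392/4811 = 253.6471
Stratum 2 (Men): n = 3311; a·d/n = 290·809/3311 = 70.8577; b·c/n = 1932·280/3311 = 163.3827
OR_MH = (48.2079 + 70.8577) / (253.6471 + 163.3827) = 119.0656 / 417.0297 = 0.28551

0.286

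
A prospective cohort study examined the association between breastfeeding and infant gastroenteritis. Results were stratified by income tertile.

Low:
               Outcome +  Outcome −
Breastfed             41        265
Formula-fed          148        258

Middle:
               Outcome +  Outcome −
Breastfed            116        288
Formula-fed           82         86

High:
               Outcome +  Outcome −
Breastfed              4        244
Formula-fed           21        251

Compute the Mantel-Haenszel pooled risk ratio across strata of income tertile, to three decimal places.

0.453

RR_MH = Σ(aᵢ·n₀ᵢ/nᵢ) / Σ(cᵢ·n₁ᵢ/nᵢ), with n₁ᵢ = aᵢ+bᵢ (exposed), n₀ᵢ = cᵢ+dᵢ (unexposed), nᵢ = n₁ᵢ+n₀ᵢ.
Stratum 1 (Low): n₁ = 306, n₀ = 406, n = 712; a·n₀/n = 41·406/712 = 23.3792; c·n₁/n = 148·306/712 = 63.6067
Stratum 2 (Middle): n₁ = 404, n₀ = 168, n = 572; a·n₀/n = 116·168/572 = 34.0699; c·n₁/n = 82·404/572 = 57.9161
Stratum 3 (High): n₁ = 248, n₀ = 272, n = 520; a·n₀/n = 4·272/520 = 2.0923; c·n₁/n = 21·248/520 = 10.0154
RR_MH = (23.3792 + 34.0699 + 2.0923) / (63.6067 + 57.9161 + 10.0154) = 59.5415 / 131.5382 = 0.45266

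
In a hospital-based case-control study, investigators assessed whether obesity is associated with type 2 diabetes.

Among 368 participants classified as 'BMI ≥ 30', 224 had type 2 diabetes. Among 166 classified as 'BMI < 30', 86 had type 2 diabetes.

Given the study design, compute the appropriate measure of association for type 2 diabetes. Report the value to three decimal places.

From the description: a = 224, b = 144, c = 86, d = 80.
This is a hospital-based case-control study: participants were sampled on outcome status, so risks in the source population cannot be estimated directly — relative risk is not valid here. The odds ratio is the appropriate measure.
OR = (a·d)/(b·c) = (224 × 80) / (144 × 86) = 17920 / 12384 = 1.44703

1.447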